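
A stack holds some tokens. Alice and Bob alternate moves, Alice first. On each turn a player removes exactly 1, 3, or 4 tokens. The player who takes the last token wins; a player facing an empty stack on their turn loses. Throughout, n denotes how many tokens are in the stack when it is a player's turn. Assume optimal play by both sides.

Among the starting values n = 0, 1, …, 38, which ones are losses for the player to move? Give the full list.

0, 2, 7, 9, 14, 16, 21, 23, 28, 30, 35, 37

Use the standard recursion: the mover loses at a terminal position; elsewhere, the mover wins exactly when some move hands the opponent an L position.
n=0: no move → L
n=1: can move to 0, which is L ⇒ W
n=2: the only move is to 1(W), a W ⇒ L
n=3: can move to 2, which is L ⇒ W
n=4: can move to 0, which is L ⇒ W
n=5: can move to 2, which is L ⇒ W
n=6: can move to 2, which is L ⇒ W
n=7: moves to 6(W), 4(W), 3(W); every one is W ⇒ L
n=8: can move to 7, which is L ⇒ W
n=9: moves to 8(W), 6(W), 5(W); every one is W ⇒ L
n=10: can move to 9, which is L ⇒ W
n=11: can move to 7, which is L ⇒ W
n=12: can move to 9, which is L ⇒ W
n=13: can move to 9, which is L ⇒ W
n=14: moves to 13(W), 11(W), 10(W); every one is W ⇒ L
n=15: can move to 14, which is L ⇒ W
n=16: moves to 15(W), 13(W), 12(W); every one is W ⇒ L
n=17: can move to 16, which is L ⇒ W
n=18: can move to 14, which is L ⇒ W
n=19: can move to 16, which is L ⇒ W
n=20: can move to 16, which is L ⇒ W
n=21: moves to 20(W), 18(W), 17(W); every one is W ⇒ L
n=22: can move to 21, which is L ⇒ W
n=23: moves to 22(W), 20(W), 19(W); every one is W ⇒ L
n=24: can move to 23, which is L ⇒ W
n=25: can move to 21, which is L ⇒ W
n=26: can move to 23, which is L ⇒ W
n=27: can move to 23, which is L ⇒ W
n=28: moves to 27(W), 25(W), 24(W); every one is W ⇒ L
n=29: can move to 28, which is L ⇒ W
n=30: moves to 29(W), 27(W), 26(W); every one is W ⇒ L
n=31: can move to 30, which is L ⇒ W
n=32: can move to 28, which is L ⇒ W
n=33: can move to 30, which is L ⇒ W
n=34: can move to 30, which is L ⇒ W
n=35: moves to 34(W), 32(W), 31(W); every one is W ⇒ L
n=36: can move to 35, which is L ⇒ W
n=37: moves to 36(W), 34(W), 33(W); every one is W ⇒ L
n=38: can move to 37, which is L ⇒ W
Reading off the rows marked L gives the requested list; there are 12 such values of n.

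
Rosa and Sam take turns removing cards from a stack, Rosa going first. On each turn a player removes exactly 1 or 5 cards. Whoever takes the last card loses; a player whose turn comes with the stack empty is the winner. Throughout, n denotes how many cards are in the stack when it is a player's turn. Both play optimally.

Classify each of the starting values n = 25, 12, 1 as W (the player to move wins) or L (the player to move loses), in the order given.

Work bottom-up. With no move the player to move wins. Otherwise the position is W if at least one move leads to an L position for the opponent, and L if every move leads to a W.
n=0: no move; the opponent has just taken the last card and therefore loses → W
n=1: the only move is to 0(W), a W ⇒ L
n=2: can move to 1, which is L ⇒ W
n=3: the only move is to 2(W), a W ⇒ L
n=4: can move to 3, which is L ⇒ W
n=5: moves to 4(W), 0(W); every one is W ⇒ L
n=6: can move to 5, which is L ⇒ W
n=7: moves to 6(W), 2(W); every one is W ⇒ L
n=8: can move to 7, which is L ⇒ W
n=9: moves to 8(W), 4(W); every one is W ⇒ L
n=10: can move to 9, which is L ⇒ W
n=11: moves to 10(W), 6(W); every one is W ⇒ L
n=12: can move to 11, which is L ⇒ W
n=13: moves to 12(W), 8(W); every one is W ⇒ L
n=14: can move to 13, which is L ⇒ W
n=15: moves to 14(W), 10(W); every one is W ⇒ L
n=16: can move to 15, which is L ⇒ W
n=17: moves to 16(W), 12(W); every one is W ⇒ L
n=18: can move to 17, which is L ⇒ W
n=19: moves to 18(W), 14(W); every one is W ⇒ L
n=20: can move to 19, which is L ⇒ W
n=21: moves to 20(W), 16(W); every one is W ⇒ L
n=22: can move to 21, which is L ⇒ W
n=23: moves to 22(W), 18(W); every one is W ⇒ L
n=24: can move to 23, which is L ⇒ W
n=25: moves to 24(W), 20(W); every one is W ⇒ L

25: L, 12: W, 1: L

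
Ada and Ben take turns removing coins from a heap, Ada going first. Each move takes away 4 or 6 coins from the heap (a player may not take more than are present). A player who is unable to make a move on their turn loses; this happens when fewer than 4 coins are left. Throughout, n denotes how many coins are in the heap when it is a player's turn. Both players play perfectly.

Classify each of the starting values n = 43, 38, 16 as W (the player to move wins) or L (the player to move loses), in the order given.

Build the W/L table. Terminal = L. A non-terminal position is W if it has a move to some L; otherwise it is L.
n=0: no move → L
n=1: no move → L
n=2: no move → L
n=3: no move → L
n=4: →0(L), so W
n=5: →1(L), so W
n=6: →2(L), so W
n=7: →3(L), so W
n=8: →2(L), so W
n=9: →3(L), so W
n=10: →6(W), 4(W) — all W, so L
n=11: →7(W), 5(W) — all W, so L
n=12: →8(W), 6(W) — all W, so L
n=13: →9(W), 7(W) — all W, so L
n=14: →10(L), so W
n=15: →11(L), so W
n=16: →12(L), so W
n=17: →13(L), so W
n=18: →12(L), so W
n=19: →13(L), so W
n=20: →16(W), 14(W) — all W, so L
n=21: →17(W), 15(W) — all W, so L
n=22: →18(W), 16(W) — all W, so L
n=23: →19(W), 17(W) — all W, so L
n=24: →20(L), so W
n=25: →21(L), so W
n=26: →22(L), so W
n=27: →23(L), so W
n=28: →22(L), so W
n=29: →23(L), so W
n=30: →26(W), 24(W) — all W, so L
n=31: →27(W), 25(W) — all W, so L
n=32: →28(W), 26(W) — all W, so L
n=33: →29(W), 27(W) — all W, so L
n=34: →30(L), so W
n=35: →31(L), so W
n=36: →32(L), so W
n=37: →33(L), so W
n=38: →32(L), so W
n=39: →33(L), so W
n=40: →36(W), 34(W) — all W, so L
n=41: →37(W), 35(W) — all W, so L
n=42: →38(W), 36(W) — all W, so L
n=43: →39(W), 37(W) — all W, so L

43: L, 38: W, 16: W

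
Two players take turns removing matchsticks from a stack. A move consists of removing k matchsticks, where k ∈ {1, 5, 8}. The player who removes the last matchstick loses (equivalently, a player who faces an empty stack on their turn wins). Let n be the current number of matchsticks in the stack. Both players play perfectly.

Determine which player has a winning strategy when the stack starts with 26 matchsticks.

The first player wins.

Build the W/L table. Terminal = W. A non-terminal position is W if it has a move to some L; otherwise it is L.
n=0: no move; the opponent has just taken the last matchstick and therefore loses → W
n=1: L (sole option 0(W) is W)
n=2: W (go to 1, an L position)
n=3: L (sole option 2(W) is W)
n=4: W (go to 3, an L position)
n=5: L (options 4(W), 0(W) are all W)
n=6: W (go to 5, an L position)
n=7: L (options 6(W), 2(W) are all W)
n=8: W (go to 7, an L position)
n=9: W (go to 1, an L position)
n=10: W (go to 5, an L position)
n=11: W (go to 3, an L position)
n=12: W (go to 7, an L position)
n=13: W (go to 5, an L position)
n=14: L (options 13(W), 9(W), 6(W) are all W)
n=15: W (go to 14, an L position)
n=16: L (options 15(W), 11(W), 8(W) are all W)
n=17: W (go to 16, an L position)
n=18: L (options 17(W), 13(W), 10(W) are all W)
n=19: W (go to 18, an L position)
n=20: L (options 19(W), 15(W), 12(W) are all W)
n=21: W (go to 20, an L position)
n=22: W (go to 14, an L position)
n=23: W (go to 18, an L position)
n=24: W (go to 16, an L position)
n=25: W (go to 20, an L position)
n=26: W (go to 18, an L position)
The starting position 26 is W: the player to move should remove 8, leaving 18, handing over an L position.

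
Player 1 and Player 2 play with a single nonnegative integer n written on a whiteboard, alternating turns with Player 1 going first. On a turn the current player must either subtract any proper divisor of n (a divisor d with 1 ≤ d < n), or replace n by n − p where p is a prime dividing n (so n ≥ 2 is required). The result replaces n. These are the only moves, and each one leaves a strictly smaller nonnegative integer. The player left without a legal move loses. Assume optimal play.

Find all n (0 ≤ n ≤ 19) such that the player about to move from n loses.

0, 1, 4, 9, 14

Label each position W (a win for the player to move) or L (a loss). A position with no legal move is L; any other position is W exactly when some move reaches an L, and L when every move reaches a W.
n=0: no move → L
n=1: no move → L
n=2: →0(L), so W
n=3: →0(L), so W
n=4: →2(W), 3(W) — all W, so L
n=5: →0(L), so W
n=6: →4(L), so W
n=7: →0(L), so W
n=8: →4(L), so W
n=9: →6(W), 8(W) — all W, so L
n=10: →9(L), so W
n=11: →0(L), so W
n=12: →9(L), so W
n=13: →0(L), so W
n=14: →7(W), 12(W), 13(W) — all W, so L
n=15: →14(L), so W
n=16: →14(L), so W
n=17: →0(L), so W
n=18: →9(L), so W
n=19: →0(L), so W
The losing starting values of n are exactly the entries labelled L in this table (5 of them).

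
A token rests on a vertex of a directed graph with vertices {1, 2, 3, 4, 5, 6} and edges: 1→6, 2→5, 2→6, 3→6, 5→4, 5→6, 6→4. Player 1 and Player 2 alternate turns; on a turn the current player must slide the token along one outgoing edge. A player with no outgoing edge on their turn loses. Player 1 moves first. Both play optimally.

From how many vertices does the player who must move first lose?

4

Compute win/loss labels from the base case upward. A position with no move is L. Any other position is W if it can reach an L in one move, else L.
Every edge goes from a vertex to one that appears earlier in the order 4, 6, 3, 1, 5, 2, so processing vertices in that order labels each vertex after all of its successors.
4: no outgoing edge → L
6: reaches L-position 4 → W
3: only reaches 6(W), which is W → L
1: only reaches 6(W), which is W → L
5: reaches L-position 4 → W
2: only reaches 5(W), 6(W), all W → L
The L vertices are 1, 2, 3, 4; that is 4 in all.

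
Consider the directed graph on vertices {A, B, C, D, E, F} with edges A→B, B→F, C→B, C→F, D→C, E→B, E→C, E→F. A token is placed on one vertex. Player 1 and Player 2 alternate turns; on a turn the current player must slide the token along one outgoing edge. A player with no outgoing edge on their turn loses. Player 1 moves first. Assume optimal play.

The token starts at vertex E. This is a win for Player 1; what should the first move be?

Classify positions by backward induction: terminal positions (no move available) are L. From any other position, the mover wins iff some move reaches an L.
Every edge goes from a vertex to one that appears earlier in the order F, B, C, D, E, A, so processing vertices in that order labels each vertex after all of its successors.
F: no outgoing edge → L
B: reaches L-position F → W
C: reaches L-position F → W
D: only reaches C(W), which is W → L
E: reaches L-position F → W
A: only reaches B(W), which is W → L
From E, the L positions reachable in one move are: F.

Move to F.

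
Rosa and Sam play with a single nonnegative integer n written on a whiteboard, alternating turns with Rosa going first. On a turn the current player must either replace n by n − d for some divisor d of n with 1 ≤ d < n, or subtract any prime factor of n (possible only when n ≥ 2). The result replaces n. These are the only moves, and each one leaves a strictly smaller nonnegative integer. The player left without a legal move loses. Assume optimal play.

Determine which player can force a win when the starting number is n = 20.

Sam wins.

Label each position W (a win for the player to move) or L (a loss). A position with no legal move is L; any other position is W exactly when some move reaches an L, and L when every move reaches a W.
n=0: no move → L
n=1: no move → L
n=2: can move to 0, which is L ⇒ W
n=3: can move to 0, which is L ⇒ W
n=4: moves to 2(W), 3(W); every one is W ⇒ L
n=5: can move to 0, which is L ⇒ W
n=6: can move to 4, which is L ⇒ W
n=7: can move to 0, which is L ⇒ W
n=8: can move to 4, which is L ⇒ W
n=9: moves to 6(W), 8(W); every one is W ⇒ L
n=10: can move to 9, which is L ⇒ W
n=11: can move to 0, which is L ⇒ W
n=12: can move to 9, which is L ⇒ W
n=13: can move to 0, which is L ⇒ W
n=14: moves to 7(W), 12(W), 13(W); every one is W ⇒ L
n=15: can move to 14, which is L ⇒ W
n=16: can move to 14, which is L ⇒ W
n=17: can move to 0, which is L ⇒ W
n=18: can move to 9, which is L ⇒ W
n=19: can move to 0, which is L ⇒ W
n=20: moves to 10(W), 15(W), 16(W), 18(W), 19(W); every one is W ⇒ L
The starting position 20 is L: whatever Rosa does, the opponent receives a W position.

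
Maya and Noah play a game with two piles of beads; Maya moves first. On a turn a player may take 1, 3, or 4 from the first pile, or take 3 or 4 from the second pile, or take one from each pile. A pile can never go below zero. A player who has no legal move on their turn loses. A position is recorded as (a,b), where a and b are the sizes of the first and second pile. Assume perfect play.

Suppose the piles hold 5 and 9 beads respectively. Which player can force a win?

Maya wins.

Classify positions by backward induction: terminal positions (no move available) are L. From any other position, the mover wins iff some move reaches an L.
No move ever increases a pile, so every position that can arise here has a ≤ 5 and b ≤ 9; it is enough to label the cells with 0 ≤ a ≤ 5 and 0 ≤ b ≤ 9.
Every move lowers a or b (never raises either), so fill the grid row by row in increasing a, and left to right within a row: each cell's successors are then already labelled.
      b=0  b=1  b=2  b=3  b=4  b=5  b=6  b=7  b=8  b=9
a=0:    L    L    L    W    W    W    W    L    L    L
a=1:    W    W    W    W    L    L    L    W    W    W
a=2:    L    L    L    W    W    W    W    W    L    L
a=3:    W    W    W    W    L    L    L    W    W    W
a=4:    W    W    W    L    W    W    W    W    W    W
a=5:    W    W    W    W    W    W    W    L    W    W
Cells with no legal move (terminal, hence L): (0,0), (0,1), (0,2).
The remaining L cells, each justified by listing all of its moves:
(0,7): L (options (0,4)(W), (0,3)(W) are all W)
(0,8): L (options (0,5)(W), (0,4)(W) are all W)
(0,9): L (options (0,6)(W), (0,5)(W) are all W)
(1,4): L (options (0,4)(W), (1,1)(W), (1,0)(W), (0,3)(W) are all W)
(1,5): L (options (0,5)(W), (1,2)(W), (1,1)(W), (0,4)(W) are all W)
(1,6): L (options (0,6)(W), (1,3)(W), (1,2)(W), (0,5)(W) are all W)
(2,0): L (sole option (1,0)(W) is W)
(2,1): L (options (1,1)(W), (1,0)(W) are all W)
(2,2): L (options (1,2)(W), (1,1)(W) are all W)
(2,8): L (options (1,8)(W), (2,5)(W), (2,4)(W), (1,7)(W) are all W)
(2,9): L (options (1,9)(W), (2,6)(W), (2,5)(W), (1,8)(W) are all W)
(3,4): L (options (2,4)(W), (0,4)(W), (3,1)(W), (3,0)(W), (2,3)(W) are all W)
(3,5): L (options (2,5)(W), (0,5)(W), (3,2)(W), (3,1)(W), (2,4)(W) are all W)
(3,6): L (options (2,6)(W), (0,6)(W), (3,3)(W), (3,2)(W), (2,5)(W) are all W)
(4,3): L (options (3,3)(W), (1,3)(W), (0,3)(W), (4,0)(W), (3,2)(W) are all W)
(5,7): L (options (4,7)(W), (2,7)(W), (1,7)(W), (5,4)(W), (5,3)(W), (4,6)(W) are all W)
Every other cell has at least one move into one of the L cells above, so it is W.
The starting position (5,9) is W: Maya should move to (2,9), handing over an L position.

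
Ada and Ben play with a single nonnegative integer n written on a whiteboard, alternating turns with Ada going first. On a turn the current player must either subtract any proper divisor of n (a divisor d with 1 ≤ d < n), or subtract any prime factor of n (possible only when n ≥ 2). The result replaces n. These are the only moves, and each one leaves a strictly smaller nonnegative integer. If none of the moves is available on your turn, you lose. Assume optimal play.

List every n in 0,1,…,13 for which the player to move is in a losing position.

Compute win/loss labels from the base case upward. A position with no move is L. Any other position is W if it can reach an L in one move, else L.
n=0: no move → L
n=1: no move → L
n=2: can move to 0, which is L ⇒ W
n=3: can move to 0, which is L ⇒ W
n=4: moves to 2(W), 3(W); every one is W ⇒ L
n=5: can move to 0, which is L ⇒ W
n=6: can move to 4, which is L ⇒ W
n=7: can move to 0, which is L ⇒ W
n=8: can move to 4, which is L ⇒ W
n=9: moves to 6(W), 8(W); every one is W ⇒ L
n=10: can move to 9, which is L ⇒ W
n=11: can move to 0, which is L ⇒ W
n=12: can move to 9, which is L ⇒ W
n=13: can move to 0, which is L ⇒ W
Reading off the rows marked L gives the requested list; there are 4 such values of n.

0, 1, 4, 9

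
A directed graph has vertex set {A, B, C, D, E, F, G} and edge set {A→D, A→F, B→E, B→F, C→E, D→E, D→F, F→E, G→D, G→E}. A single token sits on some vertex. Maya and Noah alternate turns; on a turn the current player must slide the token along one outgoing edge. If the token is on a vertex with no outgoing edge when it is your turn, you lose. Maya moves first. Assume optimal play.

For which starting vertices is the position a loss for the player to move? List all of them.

Use the standard recursion: the mover loses at a terminal position; elsewhere, the mover wins exactly when some move hands the opponent an L position.
Every edge goes from a vertex to one that appears earlier in the order E, F, D, C, G, A, B, so processing vertices in that order labels each vertex after all of its successors.
E: no outgoing edge → L
F: →E(L), so W
D: →E(L), so W
C: →E(L), so W
G: →E(L), so W
A: →D(W), F(W) — all W, so L
B: →E(L), so W
Reading off the rows marked L gives the requested list; there are 2 such vertices.

A, E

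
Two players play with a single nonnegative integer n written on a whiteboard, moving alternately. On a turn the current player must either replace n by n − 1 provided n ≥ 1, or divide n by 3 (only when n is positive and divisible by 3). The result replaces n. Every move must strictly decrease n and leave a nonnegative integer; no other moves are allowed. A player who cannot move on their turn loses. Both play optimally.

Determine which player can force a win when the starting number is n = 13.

The second player wins.

Work bottom-up. With no move the player to move loses. Otherwise the position is W if at least one move leads to an L position for the opponent, and L if every move leads to a W.
n=0: no move → L
n=1: reaches L-position 0 → W
n=2: only reaches 1(W), which is W → L
n=3: reaches L-position 2 → W
n=4: only reaches 3(W), which is W → L
n=5: reaches L-position 4 → W
n=6: reaches L-position 2 → W
n=7: only reaches 6(W), which is W → L
n=8: reaches L-position 7 → W
n=9: only reaches 3(W), 8(W), all W → L
n=10: reaches L-position 9 → W
n=11: only reaches 10(W), which is W → L
n=12: reaches L-position 4 → W
n=13: only reaches 12(W), which is W → L
Every move from 13 reaches a W position, so the mover loses.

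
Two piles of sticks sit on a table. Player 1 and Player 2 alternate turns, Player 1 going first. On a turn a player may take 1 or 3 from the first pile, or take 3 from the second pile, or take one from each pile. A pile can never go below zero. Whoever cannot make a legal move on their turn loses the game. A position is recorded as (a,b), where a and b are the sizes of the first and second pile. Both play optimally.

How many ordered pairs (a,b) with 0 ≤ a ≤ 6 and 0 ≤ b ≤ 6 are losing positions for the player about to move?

20

Work bottom-up. With no move the player to move loses. Otherwise the position is W if at least one move leads to an L position for the opponent, and L if every move leads to a W.
Every move lowers a or b (never raises either), so fill the grid row by row in increasing a, and left to right within a row: each cell's successors are then already labelled.
      b=0  b=1  b=2  b=3  b=4  b=5  b=6
a=0:    L    L    L    W    W    W    L
a=1:    W    W    W    W    L    L    W
a=2:    L    L    L    W    W    W    W
a=3:    W    W    W    W    L    L    W
a=4:    L    L    L    W    W    W    W
a=5:    W    W    W    W    L    L    L
a=6:    L    L    L    W    W    W    W
Cells with no legal move (terminal, hence L): (0,0), (0,1), (0,2).
The remaining L cells, each justified by listing all of its moves:
(0,6): L (sole option (0,3)(W) is W)
(1,4): L (options (0,4)(W), (1,1)(W), (0,3)(W) are all W)
(1,5): L (options (0,5)(W), (1,2)(W), (0,4)(W) are all W)
(2,0): L (sole option (1,0)(W) is W)
(2,1): L (options (1,1)(W), (1,0)(W) are all W)
(2,2): L (options (1,2)(W), (1,1)(W) are all W)
(3,4): L (options (2,4)(W), (0,4)(W), (3,1)(W), (2,3)(W) are all W)
(3,5): L (options (2,5)(W), (0,5)(W), (3,2)(W), (2,4)(W) are all W)
(4,0): L (options (3,0)(W), (1,0)(W) are all W)
(4,1): L (options (3,1)(W), (1,1)(W), (3,0)(W) are all W)
(4,2): L (options (3,2)(W), (1,2)(W), (3,1)(W) are all W)
(5,4): L (options (4,4)(W), (2,4)(W), (5,1)(W), (4,3)(W) are all W)
(5,5): L (options (4,5)(W), (2,5)(W), (5,2)(W), (4,4)(W) are all W)
(5,6): L (options (4,6)(W), (2,6)(W), (5,3)(W), (4,5)(W) are all W)
(6,0): L (options (5,0)(W), (3,0)(W) are all W)
(6,1): L (options (5,1)(W), (3,1)(W), (5,0)(W) are all W)
(6,2): L (options (5,2)(W), (3,2)(W), (5,1)(W) are all W)
Every other cell has at least one move into one of the L cells above, so it is W.
L cells per row: a=0: 4, a=1: 2, a=2: 3, a=3: 2, a=4: 3, a=5: 3, a=6: 3; total 20.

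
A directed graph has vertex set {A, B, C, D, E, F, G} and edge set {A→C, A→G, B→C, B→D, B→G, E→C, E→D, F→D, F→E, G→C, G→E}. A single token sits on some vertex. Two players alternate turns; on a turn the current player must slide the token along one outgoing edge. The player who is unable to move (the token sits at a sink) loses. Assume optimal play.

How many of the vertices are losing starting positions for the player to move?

Use the standard recursion: the mover loses at a terminal position; elsewhere, the mover wins exactly when some move hands the opponent an L position.
Every edge goes from a vertex to one that appears earlier in the order C, D, E, G, A, B, F, so processing vertices in that order labels each vertex after all of its successors.
C: no outgoing edge → L
D: no outgoing edge → L
E: W (go to D, an L position)
G: W (go to C, an L position)
A: W (go to C, an L position)
B: W (go to D, an L position)
F: W (go to D, an L position)
The L vertices are C, D; that is 2 in all.

2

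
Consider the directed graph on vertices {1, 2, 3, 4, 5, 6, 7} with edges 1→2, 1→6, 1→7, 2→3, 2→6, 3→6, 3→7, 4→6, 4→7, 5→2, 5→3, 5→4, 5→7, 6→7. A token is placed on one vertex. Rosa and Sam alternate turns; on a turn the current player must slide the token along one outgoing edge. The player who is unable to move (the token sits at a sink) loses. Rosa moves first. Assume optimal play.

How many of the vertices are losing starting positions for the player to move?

Use the standard recursion: the mover loses at a terminal position; elsewhere, the mover wins exactly when some move hands the opponent an L position.
Every edge goes from a vertex to one that appears earlier in the order 7, 6, 3, 4, 2, 5, 1, so processing vertices in that order labels each vertex after all of its successors.
7: no outgoing edge → L
6: →7(L), so W
3: →7(L), so W
4: →7(L), so W
2: →3(W), 6(W) — all W, so L
5: →2(L), so W
1: →2(L), so W
The L vertices are 2, 7; that is 2 in all.

2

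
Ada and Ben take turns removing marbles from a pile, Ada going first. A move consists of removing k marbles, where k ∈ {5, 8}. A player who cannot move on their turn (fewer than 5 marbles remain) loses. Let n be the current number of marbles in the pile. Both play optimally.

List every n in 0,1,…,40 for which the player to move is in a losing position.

Work bottom-up. With no move the player to move loses. Otherwise the position is W if at least one move leads to an L position for the opponent, and L if every move leads to a W.
n=0: no move → L
n=1: no move → L
n=2: no move → L
n=3: no move → L
n=4: no move → L
n=5: reaches L-position 0 → W
n=6: reaches L-position 1 → W
n=7: reaches L-position 2 → W
n=8: reaches L-position 3 → W
n=9: reaches L-position 4 → W
n=10: reaches L-position 2 → W
n=11: reaches L-position 3 → W
n=12: reaches L-position 4 → W
n=13: only reaches 8(W), 5(W), all W → L
n=14: only reaches 9(W), 6(W), all W → L
n=15: only reaches 10(W), 7(W), all W → L
n=16: only reaches 11(W), 8(W), all W → L
n=17: only reaches 12(W), 9(W), all W → L
n=18: reaches L-position 13 → W
n=19: reaches L-position 14 → W
n=20: reaches L-position 15 → W
n=21: reaches L-position 16 → W
n=22: reaches L-position 17 → W
n=23: reaches L-position 15 → W
n=24: reaches L-position 16 → W
n=25: reaches L-position 17 → W
n=26: only reaches 21(W), 18(W), all W → L
n=27: only reaches 22(W), 19(W), all W → L
n=28: only reaches 23(W), 20(W), all W → L
n=29: only reaches 24(W), 21(W), all W → L
n=30: only reaches 25(W), 22(W), all W → L
n=31: reaches L-position 26 → W
n=32: reaches L-position 27 → W
n=33: reaches L-position 28 → W
n=34: reaches L-position 29 → W
n=35: reaches L-position 30 → W
n=36: reaches L-position 28 → W
n=37: reaches L-position 29 → W
n=38: reaches L-position 30 → W
n=39: only reaches 34(W), 31(W), all W → L
n=40: only reaches 35(W), 32(W), all W → L
Reading off the rows marked L gives the requested list; there are 17 such values of n.

0, 1, 2, 3, 4, 13, 14, 15, 16, 17, 26, 27, 28, 29, 30, 39, 40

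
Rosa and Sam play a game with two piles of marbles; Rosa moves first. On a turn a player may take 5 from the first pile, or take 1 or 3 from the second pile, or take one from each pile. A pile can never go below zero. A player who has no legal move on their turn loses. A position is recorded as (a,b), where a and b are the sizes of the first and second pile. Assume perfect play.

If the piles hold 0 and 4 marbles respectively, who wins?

Compute win/loss labels from the base case upward. A position with no move is L. Any other position is W if it can reach an L in one move, else L.
No move ever increases a pile, so every position that can arise here has a ≤ 0 and b ≤ 4; it is enough to label the cells with 0 ≤ a ≤ 0 and 0 ≤ b ≤ 4.
Every move lowers a or b (never raises either), so fill the grid row by row in increasing a, and left to right within a row: each cell's successors are then already labelled.
      b=0  b=1  b=2  b=3  b=4
a=0:    L    W    L    W    L
Cells with no legal move (terminal, hence L): (0,0).
The remaining L cells, each justified by listing all of its moves:
(0,2): the only move is to (0,1)(W), a W ⇒ L
(0,4): moves to (0,3)(W), (0,1)(W); every one is W ⇒ L
Every other cell has at least one move into one of the L cells above, so it is W.
The starting position (0,4) is L: whatever Rosa does, the opponent receives a W position.

Sam wins.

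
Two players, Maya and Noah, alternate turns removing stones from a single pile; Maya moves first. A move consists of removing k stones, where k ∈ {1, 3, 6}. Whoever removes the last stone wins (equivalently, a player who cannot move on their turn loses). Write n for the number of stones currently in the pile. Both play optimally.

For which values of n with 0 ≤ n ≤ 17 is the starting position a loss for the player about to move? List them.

Work bottom-up. With no move the player to move loses. Otherwise the position is W if at least one move leads to an L position for the opponent, and L if every move leads to a W.
n=0: no move → L
n=1: W (go to 0, an L position)
n=2: L (sole option 1(W) is W)
n=3: W (go to 2, an L position)
n=4: L (options 3(W), 1(W) are all W)
n=5: W (go to 4, an L position)
n=6: W (go to 0, an L position)
n=7: W (go to 4, an L position)
n=8: W (go to 2, an L position)
n=9: L (options 8(W), 6(W), 3(W) are all W)
n=10: W (go to 9, an L position)
n=11: L (options 10(W), 8(W), 5(W) are all W)
n=12: W (go to 11, an L position)
n=13: L (options 12(W), 10(W), 7(W) are all W)
n=14: W (go to 13, an L position)
n=15: W (go to 9, an L position)
n=16: W (go to 13, an L position)
n=17: W (go to 11, an L position)
The losing starting values of n are exactly the entries labelled L in this table (6 of them).

0, 2, 4, 9, 11, 13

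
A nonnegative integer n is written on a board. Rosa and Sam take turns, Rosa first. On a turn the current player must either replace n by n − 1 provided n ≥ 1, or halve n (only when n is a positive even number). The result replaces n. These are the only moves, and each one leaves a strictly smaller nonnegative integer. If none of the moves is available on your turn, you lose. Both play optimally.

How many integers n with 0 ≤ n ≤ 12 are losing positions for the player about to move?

6

Work bottom-up. With no move the player to move loses. Otherwise the position is W if at least one move leads to an L position for the opponent, and L if every move leads to a W.
n=0: no move → L
n=1: W (go to 0, an L position)
n=2: L (sole option 1(W) is W)
n=3: W (go to 2, an L position)
n=4: W (go to 2, an L position)
n=5: L (sole option 4(W) is W)
n=6: W (go to 5, an L position)
n=7: L (sole option 6(W) is W)
n=8: W (go to 7, an L position)
n=9: L (sole option 8(W) is W)
n=10: W (go to 5, an L position)
n=11: L (sole option 10(W) is W)
n=12: W (go to 11, an L position)
L entries with 0 ≤ n ≤ 12: n = 0, 2, 5, 7, 9, 11; that makes 6.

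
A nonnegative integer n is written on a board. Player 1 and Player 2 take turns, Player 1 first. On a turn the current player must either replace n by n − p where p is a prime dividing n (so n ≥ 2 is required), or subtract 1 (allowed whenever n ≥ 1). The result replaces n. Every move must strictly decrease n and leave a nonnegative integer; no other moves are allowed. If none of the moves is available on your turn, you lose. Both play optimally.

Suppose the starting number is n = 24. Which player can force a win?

Player 2 wins.

Use the standard recursion: the mover loses at a terminal position; elsewhere, the mover wins exactly when some move hands the opponent an L position.
n=0: no move → L
n=1: can move to 0, which is L ⇒ W
n=2: can move to 0, which is L ⇒ W
n=3: can move to 0, which is L ⇒ W
n=4: moves to 2(W), 3(W); every one is W ⇒ L
n=5: can move to 0, which is L ⇒ W
n=6: can move to 4, which is L ⇒ W
n=7: can move to 0, which is L ⇒ W
n=8: moves to 6(W), 7(W); every one is W ⇒ L
n=9: can move to 8, which is L ⇒ W
n=10: can move to 8, which is L ⇒ W
n=11: can move to 0, which is L ⇒ W
n=12: moves to 9(W), 10(W), 11(W); every one is W ⇒ L
n=13: can move to 0, which is L ⇒ W
n=14: can move to 12, which is L ⇒ W
n=15: can move to 12, which is L ⇒ W
n=16: moves to 14(W), 15(W); every one is W ⇒ L
n=17: can move to 0, which is L ⇒ W
n=18: can move to 16, which is L ⇒ W
n=19: can move to 0, which is L ⇒ W
n=20: moves to 15(W), 18(W), 19(W); every one is W ⇒ L
n=21: can move to 20, which is L ⇒ W
n=22: can move to 20, which is L ⇒ W
n=23: can move to 0, which is L ⇒ W
n=24: moves to 21(W), 22(W), 23(W); every one is W ⇒ L
Every move from 24 reaches a W position, so the mover loses.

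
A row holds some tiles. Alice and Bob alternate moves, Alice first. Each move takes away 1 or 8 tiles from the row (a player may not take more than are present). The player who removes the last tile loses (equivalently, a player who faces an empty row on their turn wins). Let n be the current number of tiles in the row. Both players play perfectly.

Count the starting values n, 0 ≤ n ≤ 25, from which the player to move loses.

Label each position W (a win for the player to move) or L (a loss). A position with no legal move is W; any other position is W exactly when some move reaches an L, and L when every move reaches a W.
n=0: no move; the opponent has just taken the last tile and therefore loses → W
n=1: →0(W) only, which is W, so L
n=2: →1(L), so W
n=3: →2(W) only, which is W, so L
n=4: →3(L), so W
n=5: →4(W) only, which is W, so L
n=6: →5(L), so W
n=7: →6(W) only, which is W, so L
n=8: →7(L), so W
n=9: →1(L), so W
n=10: →9(W), 2(W) — all W, so L
n=11: →10(L), so W
n=12: →11(W), 4(W) — all W, so L
n=13: →12(L), so W
n=14: →13(W), 6(W) — all W, so L
n=15: →14(L), so W
n=16: →15(W), 8(W) — all W, so L
n=17: →16(L), so W
n=18: →10(L), so W
n=19: →18(W), 11(W) — all W, so L
n=20: →19(L), so W
n=21: →20(W), 13(W) — all W, so L
n=22: →21(L), so W
n=23: →22(W), 15(W) — all W, so L
n=24: →23(L), so W
n=25: →24(W), 17(W) — all W, so L
L entries with 0 ≤ n ≤ 25: n = 1, 3, 5, 7, 10, 12, 14, 16, 19, 21, 23, 25; that makes 12.

12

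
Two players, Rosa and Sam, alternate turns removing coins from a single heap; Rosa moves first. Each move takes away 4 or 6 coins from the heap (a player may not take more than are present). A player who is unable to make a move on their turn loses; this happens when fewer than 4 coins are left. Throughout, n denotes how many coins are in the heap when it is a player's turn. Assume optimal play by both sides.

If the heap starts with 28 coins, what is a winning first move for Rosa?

Build the W/L table. Terminal = L. A non-terminal position is W if it has a move to some L; otherwise it is L.
n=0: no move → L
n=1: no move → L
n=2: no move → L
n=3: no move → L
n=4: reaches L-position 0 → W
n=5: reaches L-position 1 → W
n=6: reaches L-position 2 → W
n=7: reaches L-position 3 → W
n=8: reaches L-position 2 → W
n=9: reaches L-position 3 → W
n=10: only reaches 6(W), 4(W), all W → L
n=11: only reaches 7(W), 5(W), all W → L
n=12: only reaches 8(W), 6(W), all W → L
n=13: only reaches 9(W), 7(W), all W → L
n=14: reaches L-position 10 → W
n=15: reaches L-position 11 → W
n=16: reaches L-position 12 → W
n=17: reaches L-position 13 → W
n=18: reaches L-position 12 → W
n=19: reaches L-position 13 → W
n=20: only reaches 16(W), 14(W), all W → L
n=21: only reaches 17(W), 15(W), all W → L
n=22: only reaches 18(W), 16(W), all W → L
n=23: only reaches 19(W), 17(W), all W → L
n=24: reaches L-position 20 → W
n=25: reaches L-position 21 → W
n=26: reaches L-position 22 → W
n=27: reaches L-position 23 → W
n=28: reaches L-position 22 → W
From 28, the L positions reachable in one move are: 22.

Remove 6, leaving 22.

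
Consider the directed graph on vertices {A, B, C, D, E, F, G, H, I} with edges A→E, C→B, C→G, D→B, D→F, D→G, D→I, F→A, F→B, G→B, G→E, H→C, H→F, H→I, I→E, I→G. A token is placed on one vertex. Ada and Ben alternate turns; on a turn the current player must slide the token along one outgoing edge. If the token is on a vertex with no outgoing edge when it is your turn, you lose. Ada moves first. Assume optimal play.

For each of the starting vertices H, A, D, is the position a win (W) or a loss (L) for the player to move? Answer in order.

Classify positions by backward induction: terminal positions (no move available) are L. From any other position, the mover wins iff some move reaches an L.
Every edge goes from a vertex to one that appears earlier in the order E, B, A, F, G, C, I, H, D, so processing vertices in that order labels each vertex after all of its successors.
E: no outgoing edge → L
B: no outgoing edge → L
A: →E(L), so W
F: →B(L), so W
G: →B(L), so W
C: →B(L), so W
I: →E(L), so W
H: →I(W), C(W), F(W) — all W, so L
D: →B(L), so W

H: L, A: W, D: W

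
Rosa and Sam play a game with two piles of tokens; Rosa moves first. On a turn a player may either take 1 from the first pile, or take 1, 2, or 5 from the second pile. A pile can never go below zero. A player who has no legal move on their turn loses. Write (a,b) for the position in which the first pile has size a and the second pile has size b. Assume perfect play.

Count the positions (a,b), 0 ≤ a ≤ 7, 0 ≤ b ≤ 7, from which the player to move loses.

Compute win/loss labels from the base case upward. A position with no move is L. Any other position is W if it can reach an L in one move, else L.
Every move lowers a or b (never raises either), so fill the grid row by row in increasing a, and left to right within a row: each cell's successors are then already labelled.
      b=0  b=1  b=2  b=3  b=4  b=5  b=6  b=7
a=0:    L    W    W    L    W    W    L    W
a=1:    W    L    W    W    L    W    W    L
a=2:    L    W    W    L    W    W    L    W
a=3:    W    L    W    W    L    W    W    L
a=4:    L    W    W    L    W    W    L    W
a=5:    W    L    W    W    L    W    W    L
a=6:    L    W    W    L    W    W    L    W
a=7:    W    L    W    W    L    W    W    L
Cells with no legal move (terminal, hence L): (0,0).
The remaining L cells, each justified by listing all of its moves:
(0,3): L (options (0,2)(W), (0,1)(W) are all W)
(0,6): L (options (0,5)(W), (0,4)(W), (0,1)(W) are all W)
(1,1): L (options (0,1)(W), (1,0)(W) are all W)
(1,4): L (options (0,4)(W), (1,3)(W), (1,2)(W) are all W)
(1,7): L (options (0,7)(W), (1,6)(W), (1,5)(W), (1,2)(W) are all W)
(2,0): L (sole option (1,0)(W) is W)
(2,3): L (options (1,3)(W), (2,2)(W), (2,1)(W) are all W)
(2,6): L (options (1,6)(W), (2,5)(W), (2,4)(W), (2,1)(W) are all W)
(3,1): L (options (2,1)(W), (3,0)(W) are all W)
(3,4): L (options (2,4)(W), (3,3)(W), (3,2)(W) are all W)
(3,7): L (options (2,7)(W), (3,6)(W), (3,5)(W), (3,2)(W) are all W)
(4,0): L (sole option (3,0)(W) is W)
(4,3): L (options (3,3)(W), (4,2)(W), (4,1)(W) are all W)
(4,6): L (options (3,6)(W), (4,5)(W), (4,4)(W), (4,1)(W) are all W)
(5,1): L (options (4,1)(W), (5,0)(W) are all W)
(5,4): L (options (4,4)(W), (5,3)(W), (5,2)(W) are all W)
(5,7): L (options (4,7)(W), (5,6)(W), (5,5)(W), (5,2)(W) are all W)
(6,0): L (sole option (5,0)(W) is W)
(6,3): L (options (5,3)(W), (6,2)(W), (6,1)(W) are all W)
(6,6): L (options (5,6)(W), (6,5)(W), (6,4)(W), (6,1)(W) are all W)
(7,1): L (options (6,1)(W), (7,0)(W) are all W)
(7,4): L (options (6,4)(W), (7,3)(W), (7,2)(W) are all W)
(7,7): L (options (6,7)(W), (7,6)(W), (7,5)(W), (7,2)(W) are all W)
Every other cell has at least one move into one of the L cells above, so it is W.
L cells per row: a=0: 3, a=1: 3, a=2: 3, a=3: 3, a=4: 3, a=5: 3, a=6: 3, a=7: 3; total 24.

24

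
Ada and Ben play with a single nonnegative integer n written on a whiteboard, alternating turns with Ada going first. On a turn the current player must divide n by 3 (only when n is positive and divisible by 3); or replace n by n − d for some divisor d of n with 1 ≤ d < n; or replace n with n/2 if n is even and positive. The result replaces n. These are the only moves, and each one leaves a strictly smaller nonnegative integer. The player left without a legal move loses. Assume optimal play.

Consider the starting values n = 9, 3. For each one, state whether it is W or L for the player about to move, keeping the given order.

9: L, 3: W

Positions with no move are L. A position that does have a move is losing for the player to move precisely when every available move leads to a winning position for the opponent. Fill in the labels:
n=0: no move → L
n=1: no move → L
n=2: →1(L), so W
n=3: →1(L), so W
n=4: →2(W), 3(W) — all W, so L
n=5: →4(L), so W
n=6: →4(L), so W
n=7: →6(W) only, which is W, so L
n=8: →4(L), so W
n=9: →3(W), 6(W), 8(W) — all W, so L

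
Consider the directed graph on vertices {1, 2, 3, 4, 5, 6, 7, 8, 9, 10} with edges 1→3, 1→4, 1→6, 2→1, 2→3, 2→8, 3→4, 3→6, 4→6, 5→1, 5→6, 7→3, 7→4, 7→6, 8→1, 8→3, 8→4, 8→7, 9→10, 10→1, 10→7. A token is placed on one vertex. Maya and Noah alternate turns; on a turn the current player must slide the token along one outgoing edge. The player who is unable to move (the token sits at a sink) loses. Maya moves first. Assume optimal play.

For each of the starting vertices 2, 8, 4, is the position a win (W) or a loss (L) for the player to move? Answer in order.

Compute win/loss labels from the base case upward. A position with no move is L. Any other position is W if it can reach an L in one move, else L.
Every edge goes from a vertex to one that appears earlier in the order 6, 4, 3, 7, 1, 5, 10, 9, 8, 2, so processing vertices in that order labels each vertex after all of its successors.
6: no outgoing edge → L
4: can move to 6, which is L ⇒ W
3: can move to 6, which is L ⇒ W
7: can move to 6, which is L ⇒ W
1: can move to 6, which is L ⇒ W
5: can move to 6, which is L ⇒ W
10: moves to 1(W), 7(W); every one is W ⇒ L
9: can move to 10, which is L ⇒ W
8: moves to 1(W), 7(W), 3(W), 4(W); every one is W ⇒ L
2: can move to 8, which is L ⇒ W

2: W, 8: L, 4: W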